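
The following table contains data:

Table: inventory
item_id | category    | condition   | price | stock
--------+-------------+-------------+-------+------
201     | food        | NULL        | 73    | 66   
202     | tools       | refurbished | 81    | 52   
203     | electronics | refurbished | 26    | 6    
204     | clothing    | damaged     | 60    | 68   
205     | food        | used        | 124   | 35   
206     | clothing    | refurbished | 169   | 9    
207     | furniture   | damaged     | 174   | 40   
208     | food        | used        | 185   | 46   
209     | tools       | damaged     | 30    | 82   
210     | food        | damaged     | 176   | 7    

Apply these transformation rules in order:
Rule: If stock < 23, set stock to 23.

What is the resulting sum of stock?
458

Step 1: 3 records have stock < 23
Step 2: These records originally summed to 22
Step 3: After setting to minimum: 3 × 23 = 69
Step 4: Unaffected records sum: 389
Step 5: Final sum = 69 + 389 = 458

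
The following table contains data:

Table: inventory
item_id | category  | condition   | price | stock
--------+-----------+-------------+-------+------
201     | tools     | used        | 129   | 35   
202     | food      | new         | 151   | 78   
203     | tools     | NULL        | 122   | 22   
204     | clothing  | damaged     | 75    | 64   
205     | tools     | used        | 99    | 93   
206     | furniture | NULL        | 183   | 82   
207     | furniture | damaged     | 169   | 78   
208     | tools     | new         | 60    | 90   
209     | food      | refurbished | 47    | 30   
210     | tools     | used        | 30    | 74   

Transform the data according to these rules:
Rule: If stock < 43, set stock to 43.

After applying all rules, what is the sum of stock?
688

Step 1: 3 records have stock < 43
Step 2: These records originally summed to 87
Step 3: After setting to minimum: 3 × 43 = 129
Step 4: Unaffected records sum: 559
Step 5: Final sum = 129 + 559 = 688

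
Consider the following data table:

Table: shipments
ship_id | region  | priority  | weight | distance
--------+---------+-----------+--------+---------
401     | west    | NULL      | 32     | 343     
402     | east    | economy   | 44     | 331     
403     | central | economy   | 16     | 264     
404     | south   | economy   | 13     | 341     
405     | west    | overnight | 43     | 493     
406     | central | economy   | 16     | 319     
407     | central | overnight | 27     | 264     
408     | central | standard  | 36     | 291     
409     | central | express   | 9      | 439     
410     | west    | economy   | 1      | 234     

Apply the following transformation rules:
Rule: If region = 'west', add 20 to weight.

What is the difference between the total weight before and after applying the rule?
60

Step 1: Original sum of weight = 237
Step 2: 3 records have region = 'west'
Step 3: Each affected record changes by 20
Step 4: Total change = 3 × 20 = 60
Step 5: New sum = 237 + 60 = 297
Step 6: Difference = |297 - 237| = 60
        (Sum increased by 60)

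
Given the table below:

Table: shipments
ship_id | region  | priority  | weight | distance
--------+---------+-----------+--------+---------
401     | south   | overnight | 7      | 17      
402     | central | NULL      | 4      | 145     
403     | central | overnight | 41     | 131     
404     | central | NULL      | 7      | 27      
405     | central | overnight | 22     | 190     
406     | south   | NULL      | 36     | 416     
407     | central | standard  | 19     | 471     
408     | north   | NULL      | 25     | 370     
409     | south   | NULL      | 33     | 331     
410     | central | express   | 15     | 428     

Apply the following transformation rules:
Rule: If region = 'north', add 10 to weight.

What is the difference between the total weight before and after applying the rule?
10

Step 1: Original sum of weight = 209
Step 2: 1 records have region = 'north'
Step 3: Each affected record changes by 10
Step 4: Total change = 1 × 10 = 10
Step 5: New sum = 209 + 10 = 219
Step 6: Difference = |219 - 209| = 10
        (Sum increased by 10)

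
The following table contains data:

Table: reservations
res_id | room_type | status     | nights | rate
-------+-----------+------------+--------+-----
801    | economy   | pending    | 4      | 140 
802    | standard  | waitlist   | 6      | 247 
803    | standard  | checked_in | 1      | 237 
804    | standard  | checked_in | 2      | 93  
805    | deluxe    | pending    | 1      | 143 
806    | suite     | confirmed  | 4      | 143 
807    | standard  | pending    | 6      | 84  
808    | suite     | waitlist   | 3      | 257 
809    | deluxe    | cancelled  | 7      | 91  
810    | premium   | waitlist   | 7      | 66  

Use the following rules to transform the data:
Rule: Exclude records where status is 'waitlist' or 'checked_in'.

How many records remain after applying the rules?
5

Step 1: Count records to exclude
  - 3 (waitlist) + 2 (checked_in) = 5 records
Step 2: Total records: 10
Step 3: Remaining = 10 - 5 = 5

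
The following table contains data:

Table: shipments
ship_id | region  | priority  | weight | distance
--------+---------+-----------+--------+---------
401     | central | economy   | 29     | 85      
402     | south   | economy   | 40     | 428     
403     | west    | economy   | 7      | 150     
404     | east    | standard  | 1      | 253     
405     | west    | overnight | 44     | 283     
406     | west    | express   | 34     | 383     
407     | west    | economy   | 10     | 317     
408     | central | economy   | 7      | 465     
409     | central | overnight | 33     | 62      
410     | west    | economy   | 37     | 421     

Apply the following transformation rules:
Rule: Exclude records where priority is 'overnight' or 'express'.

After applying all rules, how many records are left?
7

Step 1: Count records to exclude
  - 2 (overnight) + 1 (express) = 3 records
Step 2: Total records: 10
Step 3: Remaining = 10 - 3 = 7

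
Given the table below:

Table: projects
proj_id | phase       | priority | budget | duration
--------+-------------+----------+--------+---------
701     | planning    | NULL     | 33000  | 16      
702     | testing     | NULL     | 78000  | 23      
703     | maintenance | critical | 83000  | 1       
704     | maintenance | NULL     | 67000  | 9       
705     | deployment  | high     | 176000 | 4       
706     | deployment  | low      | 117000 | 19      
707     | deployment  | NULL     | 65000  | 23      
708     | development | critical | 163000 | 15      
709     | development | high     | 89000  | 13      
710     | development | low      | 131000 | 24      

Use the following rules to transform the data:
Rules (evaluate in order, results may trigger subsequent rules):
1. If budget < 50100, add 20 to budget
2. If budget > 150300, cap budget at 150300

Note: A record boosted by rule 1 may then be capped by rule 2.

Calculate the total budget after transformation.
963620

Step 1: Apply rule 1 to records with budget < 50100
  - 1 records get bonus of 20
  - Of these, 0 records then exceed 150300 and get capped
Step 2: Apply rule 2 to records with budget > 150300
  - 2 records (original) are capped
Step 3: Calculate final sum = 963620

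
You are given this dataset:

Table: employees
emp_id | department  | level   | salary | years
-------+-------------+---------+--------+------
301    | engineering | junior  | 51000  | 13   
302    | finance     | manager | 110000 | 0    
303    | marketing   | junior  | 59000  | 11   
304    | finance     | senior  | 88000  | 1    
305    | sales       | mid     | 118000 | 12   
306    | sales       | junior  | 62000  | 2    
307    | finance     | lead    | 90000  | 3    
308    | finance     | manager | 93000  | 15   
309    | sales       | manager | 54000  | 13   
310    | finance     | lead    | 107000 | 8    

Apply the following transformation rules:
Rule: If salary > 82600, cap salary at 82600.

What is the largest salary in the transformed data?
82600

Step 1: Original maximum salary = 118000
Step 2: Apply cap at 82600
Step 3: 6 records had salary > 82600 and were capped
Step 4: Maximum after transformation = 82600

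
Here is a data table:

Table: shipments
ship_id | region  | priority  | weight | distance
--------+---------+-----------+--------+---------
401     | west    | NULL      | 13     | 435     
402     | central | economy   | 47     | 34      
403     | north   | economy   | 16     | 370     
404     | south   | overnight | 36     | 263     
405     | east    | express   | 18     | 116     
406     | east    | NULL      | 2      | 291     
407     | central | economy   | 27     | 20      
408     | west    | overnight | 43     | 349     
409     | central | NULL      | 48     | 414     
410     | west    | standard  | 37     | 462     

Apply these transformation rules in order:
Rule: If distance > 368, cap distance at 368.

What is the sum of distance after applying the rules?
2545

Step 1: 4 records have distance > 368
Step 2: These records originally summed to 1681
Step 3: After capping: 4 × 368 = 1472
Step 4: Unaffected records sum: 1073
Step 5: Final sum = 1472 + 1073 = 2545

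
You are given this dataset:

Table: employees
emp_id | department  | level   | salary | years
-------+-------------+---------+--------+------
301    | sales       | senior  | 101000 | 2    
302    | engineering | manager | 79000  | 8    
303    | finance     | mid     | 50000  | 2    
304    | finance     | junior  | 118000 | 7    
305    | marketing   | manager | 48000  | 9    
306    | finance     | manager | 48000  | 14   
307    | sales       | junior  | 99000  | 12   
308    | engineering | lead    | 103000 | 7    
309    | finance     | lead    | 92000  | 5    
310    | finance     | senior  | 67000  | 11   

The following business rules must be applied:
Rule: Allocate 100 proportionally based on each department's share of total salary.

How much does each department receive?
engineering: 22.61, finance: 46.58, marketing: 5.96, sales: 24.84

Step 1: Calculate total salary = 805000
Step 2: Calculate each department's proportion:
  engineering: 182000/805000 = 22.61% → 22.61
  finance: 375000/805000 = 46.58% → 46.58
  marketing: 48000/805000 = 5.96% → 5.96
  sales: 200000/805000 = 24.84% → 24.84
Step 3: Verify: sum of allocations ≈ 100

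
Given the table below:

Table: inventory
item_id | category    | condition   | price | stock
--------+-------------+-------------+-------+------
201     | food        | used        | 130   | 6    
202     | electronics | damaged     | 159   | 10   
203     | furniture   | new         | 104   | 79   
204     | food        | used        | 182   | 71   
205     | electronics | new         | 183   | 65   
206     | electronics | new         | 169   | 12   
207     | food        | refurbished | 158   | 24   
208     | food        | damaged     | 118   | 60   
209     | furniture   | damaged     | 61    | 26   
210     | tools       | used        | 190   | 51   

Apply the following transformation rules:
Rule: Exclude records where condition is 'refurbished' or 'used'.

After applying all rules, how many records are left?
6

Step 1: Count records to exclude
  - 1 (refurbished) + 3 (used) = 4 records
Step 2: Total records: 10
Step 3: Remaining = 10 - 4 = 6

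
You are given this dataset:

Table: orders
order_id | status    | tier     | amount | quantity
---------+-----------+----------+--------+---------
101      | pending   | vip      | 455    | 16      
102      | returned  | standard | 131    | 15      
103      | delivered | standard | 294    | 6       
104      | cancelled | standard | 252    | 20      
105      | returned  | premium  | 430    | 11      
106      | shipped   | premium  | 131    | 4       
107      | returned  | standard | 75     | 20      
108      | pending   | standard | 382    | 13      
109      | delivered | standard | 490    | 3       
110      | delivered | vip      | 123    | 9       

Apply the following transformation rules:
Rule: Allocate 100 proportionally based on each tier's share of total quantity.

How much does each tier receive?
premium: 12.82, standard: 65.81, vip: 21.37

Step 1: Calculate total quantity = 117
Step 2: Calculate each tier's proportion:
  premium: 15/117 = 12.82% → 12.82
  standard: 77/117 = 65.81% → 65.81
  vip: 25/117 = 21.37% → 21.37
Step 3: Verify: sum of allocations ≈ 100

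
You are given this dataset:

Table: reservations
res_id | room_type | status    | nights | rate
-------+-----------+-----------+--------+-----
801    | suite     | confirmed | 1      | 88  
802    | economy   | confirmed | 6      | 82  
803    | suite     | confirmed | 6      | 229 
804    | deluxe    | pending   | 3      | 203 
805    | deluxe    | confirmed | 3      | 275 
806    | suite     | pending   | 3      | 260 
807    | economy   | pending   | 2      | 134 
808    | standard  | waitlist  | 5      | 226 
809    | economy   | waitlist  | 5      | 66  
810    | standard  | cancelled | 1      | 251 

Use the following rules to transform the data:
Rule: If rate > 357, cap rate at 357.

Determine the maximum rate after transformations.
275

Step 1: Original maximum rate = 275
Step 2: Check cap of 357 against maximum
Step 3: No records exceed the cap (max 275 <= cap 357), so no capping applies
Step 4: Maximum after transformation = 275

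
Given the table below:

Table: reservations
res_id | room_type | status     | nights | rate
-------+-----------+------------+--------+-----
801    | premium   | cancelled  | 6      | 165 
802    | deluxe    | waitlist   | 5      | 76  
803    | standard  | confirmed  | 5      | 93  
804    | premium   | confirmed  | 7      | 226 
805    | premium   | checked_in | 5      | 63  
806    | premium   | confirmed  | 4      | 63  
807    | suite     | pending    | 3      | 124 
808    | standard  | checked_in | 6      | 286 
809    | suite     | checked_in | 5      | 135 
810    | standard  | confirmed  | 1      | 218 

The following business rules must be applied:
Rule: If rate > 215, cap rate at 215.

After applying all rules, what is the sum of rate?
1364

Step 1: 3 records have rate > 215
Step 2: These records originally summed to 730
Step 3: After capping: 3 × 215 = 645
Step 4: Unaffected records sum: 719
Step 5: Final sum = 645 + 719 = 1364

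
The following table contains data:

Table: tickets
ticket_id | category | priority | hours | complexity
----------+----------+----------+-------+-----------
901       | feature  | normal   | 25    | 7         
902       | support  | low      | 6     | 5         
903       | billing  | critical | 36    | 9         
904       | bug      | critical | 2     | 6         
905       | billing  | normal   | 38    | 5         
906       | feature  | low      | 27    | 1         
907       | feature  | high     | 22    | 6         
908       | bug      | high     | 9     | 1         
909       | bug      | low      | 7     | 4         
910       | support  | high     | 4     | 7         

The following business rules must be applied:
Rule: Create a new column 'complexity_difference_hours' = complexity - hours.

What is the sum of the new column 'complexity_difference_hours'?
-125

Step 1: For each record, compute complexity - hours
Example calculations:
  7 - 25 = -18
  5 - 6 = -1
  9 - 36 = -27
  ...
Step 2: Sum all derived values
Step 3: Total = -125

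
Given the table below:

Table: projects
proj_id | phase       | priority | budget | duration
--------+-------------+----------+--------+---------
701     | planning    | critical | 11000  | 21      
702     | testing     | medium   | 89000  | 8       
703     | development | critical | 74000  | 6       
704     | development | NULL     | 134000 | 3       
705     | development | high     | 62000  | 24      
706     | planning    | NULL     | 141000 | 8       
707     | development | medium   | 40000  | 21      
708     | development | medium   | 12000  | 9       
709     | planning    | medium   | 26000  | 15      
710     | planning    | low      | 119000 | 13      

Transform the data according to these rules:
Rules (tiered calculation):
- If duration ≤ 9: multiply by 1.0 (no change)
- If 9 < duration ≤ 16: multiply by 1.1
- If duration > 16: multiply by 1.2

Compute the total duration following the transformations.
144.0

Step 1: Tier 1 (duration ≤ 9): 5 records, sum = 34 × 1.0 = 34.0
Step 2: Tier 2 (9 < duration ≤ 16): 2 records, sum = 28 × 1.1 = 30.8
Step 3: Tier 3 (duration > 16): 3 records, sum = 66 × 1.2 = 79.2
Step 4: Final sum = 34.0 + 30.8 + 79.2 = 144.0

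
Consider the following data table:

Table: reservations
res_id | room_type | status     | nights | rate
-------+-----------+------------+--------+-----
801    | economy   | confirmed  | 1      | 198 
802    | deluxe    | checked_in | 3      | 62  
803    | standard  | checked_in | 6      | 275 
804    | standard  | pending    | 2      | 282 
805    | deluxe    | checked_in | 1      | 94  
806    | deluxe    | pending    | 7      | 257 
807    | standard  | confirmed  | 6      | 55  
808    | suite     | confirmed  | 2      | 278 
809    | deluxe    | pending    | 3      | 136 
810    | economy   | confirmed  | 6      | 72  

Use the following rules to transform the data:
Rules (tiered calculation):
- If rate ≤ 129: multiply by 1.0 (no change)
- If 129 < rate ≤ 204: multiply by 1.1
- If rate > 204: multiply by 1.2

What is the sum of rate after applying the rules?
1960.8

Step 1: Tier 1 (rate ≤ 129): 4 records, sum = 283 × 1.0 = 283.0
Step 2: Tier 2 (129 < rate ≤ 204): 2 records, sum = 334 × 1.1 = 367.4
Step 3: Tier 3 (rate > 204): 4 records, sum = 1092 × 1.2 = 1310.4
Step 4: Final sum = 283.0 + 367.4 + 1310.4 = 1960.8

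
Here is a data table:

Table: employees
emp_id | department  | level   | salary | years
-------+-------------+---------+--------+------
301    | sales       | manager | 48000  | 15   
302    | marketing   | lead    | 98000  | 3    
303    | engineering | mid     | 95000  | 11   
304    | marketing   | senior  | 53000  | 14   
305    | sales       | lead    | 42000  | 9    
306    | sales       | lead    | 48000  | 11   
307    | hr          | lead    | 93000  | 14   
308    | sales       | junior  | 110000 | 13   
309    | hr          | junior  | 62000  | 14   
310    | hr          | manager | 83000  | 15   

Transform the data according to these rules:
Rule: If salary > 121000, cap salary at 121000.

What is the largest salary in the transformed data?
110000

Step 1: Original maximum salary = 110000
Step 2: Check cap of 121000 against maximum
Step 3: No records exceed the cap (max 110000 <= cap 121000), so no capping applies
Step 4: Maximum after transformation = 110000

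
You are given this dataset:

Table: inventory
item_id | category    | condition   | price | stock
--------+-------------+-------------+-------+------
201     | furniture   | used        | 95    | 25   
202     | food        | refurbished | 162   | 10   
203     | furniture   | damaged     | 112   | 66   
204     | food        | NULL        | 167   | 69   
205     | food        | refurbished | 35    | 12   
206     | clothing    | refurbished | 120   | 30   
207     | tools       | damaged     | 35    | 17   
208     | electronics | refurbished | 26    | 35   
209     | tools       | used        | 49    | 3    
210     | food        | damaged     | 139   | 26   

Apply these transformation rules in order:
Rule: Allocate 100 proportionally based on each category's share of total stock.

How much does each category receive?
clothing: 10.24, electronics: 11.95, food: 39.93, furniture: 31.06, tools: 6.83

Step 1: Calculate total stock = 293
Step 2: Calculate each category's proportion:
  clothing: 30/293 = 10.24% → 10.24
  electronics: 35/293 = 11.95% → 11.95
  food: 117/293 = 39.93% → 39.93
  furniture: 91/293 = 31.06% → 31.06
  tools: 20/293 = 6.83% → 6.83
Step 3: Verify: sum of allocations ≈ 100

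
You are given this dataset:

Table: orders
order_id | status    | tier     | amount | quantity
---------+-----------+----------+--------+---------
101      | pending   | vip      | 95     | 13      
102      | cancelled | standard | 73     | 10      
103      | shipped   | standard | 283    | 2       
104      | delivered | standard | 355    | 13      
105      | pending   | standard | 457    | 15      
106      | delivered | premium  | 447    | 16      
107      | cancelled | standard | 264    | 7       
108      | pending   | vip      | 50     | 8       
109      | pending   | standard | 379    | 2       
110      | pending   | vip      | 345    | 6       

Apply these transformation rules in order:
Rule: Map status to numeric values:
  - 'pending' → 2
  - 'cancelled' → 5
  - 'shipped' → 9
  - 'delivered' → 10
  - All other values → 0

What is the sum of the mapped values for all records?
49

Step 1: Apply mapping to each record
Step 2: Count by status:
  'pending': 5 records × 2 = 10
  'cancelled': 2 records × 5 = 10
  'shipped': 1 records × 9 = 9
  'delivered': 2 records × 10 = 20
Step 3: Sum all mapped values = 49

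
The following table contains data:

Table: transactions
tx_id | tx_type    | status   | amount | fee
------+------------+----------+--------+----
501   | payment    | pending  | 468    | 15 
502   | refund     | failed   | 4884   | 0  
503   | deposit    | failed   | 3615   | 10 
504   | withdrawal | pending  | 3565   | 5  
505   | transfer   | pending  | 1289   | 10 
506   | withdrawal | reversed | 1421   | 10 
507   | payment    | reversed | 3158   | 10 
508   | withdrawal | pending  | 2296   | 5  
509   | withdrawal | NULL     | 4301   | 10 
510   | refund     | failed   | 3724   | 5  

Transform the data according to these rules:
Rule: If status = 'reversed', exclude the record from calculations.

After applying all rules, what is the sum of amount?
24142

Step 1: Identify records where status = 'reversed'
Step 2: The excluded records sum to 4579
Step 3: Original total amount = 28721
Step 4: Remaining total = 28721 - 4579 = 24142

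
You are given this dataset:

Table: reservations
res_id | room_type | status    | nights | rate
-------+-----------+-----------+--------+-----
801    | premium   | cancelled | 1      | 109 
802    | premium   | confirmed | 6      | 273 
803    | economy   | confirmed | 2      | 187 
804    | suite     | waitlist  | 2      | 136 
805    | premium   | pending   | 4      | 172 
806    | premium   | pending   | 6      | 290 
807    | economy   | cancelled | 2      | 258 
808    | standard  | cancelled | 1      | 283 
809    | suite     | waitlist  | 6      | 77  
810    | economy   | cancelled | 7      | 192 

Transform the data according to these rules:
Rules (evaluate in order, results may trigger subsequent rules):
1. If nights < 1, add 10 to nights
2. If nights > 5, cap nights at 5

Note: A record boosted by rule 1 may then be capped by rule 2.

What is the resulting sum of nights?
32

Step 1: Apply rule 1 to records with nights < 1
  - 0 records get bonus of 10
  - Of these, 0 records then exceed 5 and get capped
Step 2: Apply rule 2 to records with nights > 5
  - 4 records (original) are capped
Step 3: Calculate final sum = 32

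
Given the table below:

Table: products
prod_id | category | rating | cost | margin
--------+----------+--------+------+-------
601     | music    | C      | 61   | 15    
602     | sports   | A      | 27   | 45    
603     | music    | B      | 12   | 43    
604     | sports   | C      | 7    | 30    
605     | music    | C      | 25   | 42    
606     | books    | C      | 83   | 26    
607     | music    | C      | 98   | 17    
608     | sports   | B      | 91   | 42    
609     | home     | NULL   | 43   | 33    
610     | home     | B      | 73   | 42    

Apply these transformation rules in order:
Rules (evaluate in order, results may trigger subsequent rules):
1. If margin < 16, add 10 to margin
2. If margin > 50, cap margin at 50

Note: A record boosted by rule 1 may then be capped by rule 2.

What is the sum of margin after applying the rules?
345

Step 1: Apply rule 1 to records with margin < 16
  - 1 records get bonus of 10
  - Of these, 0 records then exceed 50 and get capped
Step 2: Apply rule 2 to records with margin > 50
  - 0 records (original) are capped
Step 3: Calculate final sum = 345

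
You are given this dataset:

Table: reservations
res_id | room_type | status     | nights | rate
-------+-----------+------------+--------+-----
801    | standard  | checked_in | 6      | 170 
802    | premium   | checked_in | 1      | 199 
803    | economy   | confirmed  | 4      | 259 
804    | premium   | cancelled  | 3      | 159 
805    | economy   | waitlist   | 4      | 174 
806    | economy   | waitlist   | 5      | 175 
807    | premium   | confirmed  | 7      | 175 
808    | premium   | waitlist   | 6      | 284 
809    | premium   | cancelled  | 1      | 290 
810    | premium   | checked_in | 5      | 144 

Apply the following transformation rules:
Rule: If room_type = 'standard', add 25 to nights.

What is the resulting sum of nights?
67

Step 1: Count records where room_type = 'standard': 1
Step 2: Total bonus added: 1 × 25 = 25
Step 3: Original sum of nights: 42
Step 4: Final sum = 42 + 25 = 67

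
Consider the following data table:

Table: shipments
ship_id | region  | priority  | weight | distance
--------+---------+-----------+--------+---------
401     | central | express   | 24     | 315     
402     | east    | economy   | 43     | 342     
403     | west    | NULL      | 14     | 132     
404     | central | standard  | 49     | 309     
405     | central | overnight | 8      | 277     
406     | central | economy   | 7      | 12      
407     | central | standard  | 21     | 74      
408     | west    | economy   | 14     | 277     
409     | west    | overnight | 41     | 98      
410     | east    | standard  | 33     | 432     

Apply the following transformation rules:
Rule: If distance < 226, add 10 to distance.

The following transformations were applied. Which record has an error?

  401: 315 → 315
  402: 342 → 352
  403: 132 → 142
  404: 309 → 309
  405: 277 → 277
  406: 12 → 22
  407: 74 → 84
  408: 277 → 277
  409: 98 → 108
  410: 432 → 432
Record 402 has an error. The correct transformed value should be 342, not 352.

Step 1: Check each record against the rule
Step 2: Record 402 has distance = 342
Step 3: Since 342 >= 226, the bonus should not have been applied
Step 4: Correct value = 342, but claimed value = 352
Conclusion: Record 402 has the error.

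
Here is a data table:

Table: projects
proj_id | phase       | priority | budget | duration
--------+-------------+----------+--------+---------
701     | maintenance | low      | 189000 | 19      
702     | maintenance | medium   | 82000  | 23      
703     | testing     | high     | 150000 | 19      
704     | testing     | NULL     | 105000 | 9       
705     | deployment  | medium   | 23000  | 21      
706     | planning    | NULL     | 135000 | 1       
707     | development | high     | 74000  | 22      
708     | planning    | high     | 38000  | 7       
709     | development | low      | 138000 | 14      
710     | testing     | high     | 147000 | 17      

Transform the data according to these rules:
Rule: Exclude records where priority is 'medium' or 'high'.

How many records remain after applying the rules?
4

Step 1: Count records to exclude
  - 2 (medium) + 4 (high) = 6 records
Step 2: Total records: 10
Step 3: Remaining = 10 - 6 = 4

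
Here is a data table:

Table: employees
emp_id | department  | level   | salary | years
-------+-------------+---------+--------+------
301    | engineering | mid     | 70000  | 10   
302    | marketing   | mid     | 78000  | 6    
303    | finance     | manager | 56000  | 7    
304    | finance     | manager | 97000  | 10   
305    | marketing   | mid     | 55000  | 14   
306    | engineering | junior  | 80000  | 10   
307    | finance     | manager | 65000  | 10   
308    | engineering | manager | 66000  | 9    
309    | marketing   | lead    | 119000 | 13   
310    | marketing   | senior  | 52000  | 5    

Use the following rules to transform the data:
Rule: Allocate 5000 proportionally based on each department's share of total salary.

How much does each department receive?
engineering: 1463.41, finance: 1476.96, marketing: 2059.62

Step 1: Calculate total salary = 738000
Step 2: Calculate each department's proportion:
  engineering: 216000/738000 = 29.27% → 1463.41
  finance: 218000/738000 = 29.54% → 1476.96
  marketing: 304000/738000 = 41.19% → 2059.62
Step 3: Verify: sum of allocations ≈ 5000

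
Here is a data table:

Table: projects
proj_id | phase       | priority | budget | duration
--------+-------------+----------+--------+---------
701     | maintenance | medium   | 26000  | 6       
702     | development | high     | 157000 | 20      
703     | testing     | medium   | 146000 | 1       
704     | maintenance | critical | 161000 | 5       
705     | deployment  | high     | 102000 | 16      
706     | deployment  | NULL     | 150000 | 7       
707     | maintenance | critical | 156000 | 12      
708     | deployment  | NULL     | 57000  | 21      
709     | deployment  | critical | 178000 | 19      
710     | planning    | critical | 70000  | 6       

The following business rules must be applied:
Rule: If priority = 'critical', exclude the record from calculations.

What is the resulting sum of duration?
71

Step 1: Identify records where priority = 'critical'
Step 2: The excluded records sum to 42
Step 3: Original total duration = 113
Step 4: Remaining total = 113 - 42 = 71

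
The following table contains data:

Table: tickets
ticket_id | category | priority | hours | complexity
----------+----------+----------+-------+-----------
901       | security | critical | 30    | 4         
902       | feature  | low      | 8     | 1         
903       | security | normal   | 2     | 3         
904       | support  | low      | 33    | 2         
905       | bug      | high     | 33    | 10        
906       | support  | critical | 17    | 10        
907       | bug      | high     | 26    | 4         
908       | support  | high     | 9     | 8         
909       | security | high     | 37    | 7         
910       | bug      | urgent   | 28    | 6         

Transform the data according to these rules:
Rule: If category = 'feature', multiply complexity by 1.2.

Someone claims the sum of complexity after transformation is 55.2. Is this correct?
Yes, the result is correct.

Step 1: Calculate the correct sum after transformation
Step 2: Apply multiplier 1.2 to records where category = 'feature'
Step 3: Correct result = 55.2
Step 4: Claimed result = 55.2
Step 5: 55.2 = 55.2 ✓
Conclusion: The claimed result is correct.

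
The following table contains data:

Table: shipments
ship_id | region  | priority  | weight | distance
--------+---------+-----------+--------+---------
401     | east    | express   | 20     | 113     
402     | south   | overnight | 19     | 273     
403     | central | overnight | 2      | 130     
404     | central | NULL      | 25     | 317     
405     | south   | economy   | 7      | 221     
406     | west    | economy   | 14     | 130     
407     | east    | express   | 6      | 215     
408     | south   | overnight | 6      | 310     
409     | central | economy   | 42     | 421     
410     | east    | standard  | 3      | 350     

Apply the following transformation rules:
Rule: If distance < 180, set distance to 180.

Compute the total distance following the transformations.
2647

Step 1: 3 records have distance < 180
Step 2: These records originally summed to 373
Step 3: After setting to minimum: 3 × 180 = 540
Step 4: Unaffected records sum: 2107
Step 5: Final sum = 540 + 2107 = 2647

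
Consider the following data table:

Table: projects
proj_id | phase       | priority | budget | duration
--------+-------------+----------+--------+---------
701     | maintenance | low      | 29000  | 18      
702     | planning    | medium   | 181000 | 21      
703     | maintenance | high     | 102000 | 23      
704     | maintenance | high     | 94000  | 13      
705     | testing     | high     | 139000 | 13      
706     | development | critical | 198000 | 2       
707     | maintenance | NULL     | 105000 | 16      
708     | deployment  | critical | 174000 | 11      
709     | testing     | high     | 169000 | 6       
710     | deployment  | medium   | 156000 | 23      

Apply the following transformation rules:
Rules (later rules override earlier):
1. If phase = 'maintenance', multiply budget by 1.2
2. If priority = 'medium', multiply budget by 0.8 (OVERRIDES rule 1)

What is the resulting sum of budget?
1345600.0

Step 1: Rule 2 takes priority for records with priority = 'medium'
  - 2 records: 337000 × 0.8 = 269600.0
Step 2: Rule 1 applies to remaining records with phase = 'maintenance'
  - 4 records: 330000 × 1.2 = 396000.0
Step 3: Other records unchanged: 680000
Step 4: Final sum = 269600.0 + 396000.0 + 680000 = 1345600.0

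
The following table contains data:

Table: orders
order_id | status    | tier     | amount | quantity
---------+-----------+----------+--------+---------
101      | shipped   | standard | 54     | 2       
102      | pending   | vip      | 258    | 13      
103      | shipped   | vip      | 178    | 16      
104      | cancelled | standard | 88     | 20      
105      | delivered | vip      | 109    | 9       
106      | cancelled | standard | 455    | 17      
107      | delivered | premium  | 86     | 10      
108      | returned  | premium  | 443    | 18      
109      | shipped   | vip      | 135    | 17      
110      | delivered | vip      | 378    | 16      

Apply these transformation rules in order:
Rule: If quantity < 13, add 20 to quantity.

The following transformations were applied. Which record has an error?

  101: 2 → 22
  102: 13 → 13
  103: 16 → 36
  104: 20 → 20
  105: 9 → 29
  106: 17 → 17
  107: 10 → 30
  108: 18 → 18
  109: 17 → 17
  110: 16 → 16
Record 103 has an error. The correct transformed value should be 16, not 36.

Step 1: Check each record against the rule
Step 2: Record 103 has quantity = 16
Step 3: Since 16 >= 13, the bonus should not have been applied
Step 4: Correct value = 16, but claimed value = 36
Conclusion: Record 103 has the error.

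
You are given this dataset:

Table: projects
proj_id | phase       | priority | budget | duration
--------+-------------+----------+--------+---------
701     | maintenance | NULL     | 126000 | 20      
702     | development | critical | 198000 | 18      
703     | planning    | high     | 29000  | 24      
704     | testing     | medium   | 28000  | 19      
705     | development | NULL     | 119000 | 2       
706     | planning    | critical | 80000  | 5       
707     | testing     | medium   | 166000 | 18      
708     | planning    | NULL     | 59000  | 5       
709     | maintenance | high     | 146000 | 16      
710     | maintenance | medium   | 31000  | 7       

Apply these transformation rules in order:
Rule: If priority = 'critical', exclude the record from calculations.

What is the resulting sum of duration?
111

Step 1: Identify records where priority = 'critical'
Step 2: The excluded records sum to 23
Step 3: Original total duration = 134
Step 4: Remaining total = 134 - 23 = 111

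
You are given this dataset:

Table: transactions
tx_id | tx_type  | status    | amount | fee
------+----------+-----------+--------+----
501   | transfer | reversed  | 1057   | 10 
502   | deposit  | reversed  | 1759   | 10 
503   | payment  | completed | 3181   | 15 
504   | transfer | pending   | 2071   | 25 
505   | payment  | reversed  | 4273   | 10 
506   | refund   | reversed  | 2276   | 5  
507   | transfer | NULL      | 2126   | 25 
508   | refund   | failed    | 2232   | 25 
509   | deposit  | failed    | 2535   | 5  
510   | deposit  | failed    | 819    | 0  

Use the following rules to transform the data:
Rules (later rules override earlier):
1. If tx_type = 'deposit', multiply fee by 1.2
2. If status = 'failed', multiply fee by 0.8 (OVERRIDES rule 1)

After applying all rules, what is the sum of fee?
126.0

Step 1: Rule 2 takes priority for records with status = 'failed'
  - 3 records: 30 × 0.8 = 24.0
Step 2: Rule 1 applies to remaining records with tx_type = 'deposit'
  - 1 records: 10 × 1.2 = 12.0
Step 3: Other records unchanged: 90
Step 4: Final sum = 24.0 + 12.0 + 90 = 126.0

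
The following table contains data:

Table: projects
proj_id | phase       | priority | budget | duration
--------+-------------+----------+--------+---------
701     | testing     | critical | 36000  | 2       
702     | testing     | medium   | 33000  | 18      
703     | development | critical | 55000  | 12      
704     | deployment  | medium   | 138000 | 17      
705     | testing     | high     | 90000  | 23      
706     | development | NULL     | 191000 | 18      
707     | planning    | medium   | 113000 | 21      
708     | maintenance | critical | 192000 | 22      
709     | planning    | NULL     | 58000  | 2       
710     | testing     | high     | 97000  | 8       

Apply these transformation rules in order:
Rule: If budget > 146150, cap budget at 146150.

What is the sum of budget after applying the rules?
912300

Step 1: 2 records have budget > 146150
Step 2: These records originally summed to 383000
Step 3: After capping: 2 × 146150 = 292300
Step 4: Unaffected records sum: 620000
Step 5: Final sum = 292300 + 620000 = 912300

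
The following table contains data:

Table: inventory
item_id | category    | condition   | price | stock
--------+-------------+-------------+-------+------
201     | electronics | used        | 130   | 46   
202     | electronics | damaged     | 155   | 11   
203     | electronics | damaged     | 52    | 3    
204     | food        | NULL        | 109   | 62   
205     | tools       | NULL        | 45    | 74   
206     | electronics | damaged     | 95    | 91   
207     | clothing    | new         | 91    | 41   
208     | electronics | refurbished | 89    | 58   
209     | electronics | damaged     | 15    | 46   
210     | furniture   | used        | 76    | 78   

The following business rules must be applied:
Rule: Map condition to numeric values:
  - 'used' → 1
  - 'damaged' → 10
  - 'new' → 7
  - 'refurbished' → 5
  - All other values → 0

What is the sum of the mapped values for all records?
54

Step 1: Apply mapping to each record
Step 2: Count by status:
  'used': 2 records × 1 = 2
  'damaged': 4 records × 10 = 40
  'new': 1 records × 7 = 7
  'refurbished': 1 records × 5 = 5
Step 3: Sum all mapped values = 54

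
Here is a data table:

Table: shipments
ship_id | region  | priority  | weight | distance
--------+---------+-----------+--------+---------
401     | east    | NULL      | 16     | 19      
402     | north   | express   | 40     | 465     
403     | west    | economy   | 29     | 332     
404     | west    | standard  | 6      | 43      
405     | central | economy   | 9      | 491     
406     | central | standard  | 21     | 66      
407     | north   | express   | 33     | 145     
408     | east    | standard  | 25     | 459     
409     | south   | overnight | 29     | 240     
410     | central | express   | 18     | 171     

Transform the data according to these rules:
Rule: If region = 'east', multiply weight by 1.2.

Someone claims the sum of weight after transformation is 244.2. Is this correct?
No, the correct result is 234.2.

Step 1: Calculate the correct sum after transformation
Step 2: Apply multiplier 1.2 to records where region = 'east'
Step 3: Correct result = 234.2
Step 4: Claimed result = 244.2
Step 5: 234.2 ≠ 244.2
Conclusion: The claimed result is incorrect. The correct answer is 234.2.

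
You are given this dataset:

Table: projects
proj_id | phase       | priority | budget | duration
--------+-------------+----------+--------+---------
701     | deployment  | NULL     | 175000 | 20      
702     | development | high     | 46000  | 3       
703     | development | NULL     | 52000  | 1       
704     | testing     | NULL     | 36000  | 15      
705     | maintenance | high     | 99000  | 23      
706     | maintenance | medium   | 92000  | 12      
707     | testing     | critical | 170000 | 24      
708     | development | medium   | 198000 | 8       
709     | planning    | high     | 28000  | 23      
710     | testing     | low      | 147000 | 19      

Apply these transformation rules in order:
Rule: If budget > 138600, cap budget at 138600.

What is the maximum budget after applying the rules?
138600

Step 1: Original maximum budget = 198000
Step 2: Apply cap at 138600
Step 3: 4 records had budget > 138600 and were capped
Step 4: Maximum after transformation = 138600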